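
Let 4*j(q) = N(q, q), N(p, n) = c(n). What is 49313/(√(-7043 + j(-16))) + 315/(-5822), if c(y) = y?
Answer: -315/5822 - 49313*I*√87/783 ≈ -0.054105 - 587.43*I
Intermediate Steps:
N(p, n) = n
j(q) = q/4
49313/(√(-7043 + j(-16))) + 315/(-5822) = 49313/(√(-7043 + (¼)*(-16))) + 315/(-5822) = 49313/(√(-7043 - 4)) + 315*(-1/5822) = 49313/(√(-7047)) - 315/5822 = 49313/((9*I*√87)) - 315/5822 = 49313*(-I*√87/783) - 315/5822 = -49313*I*√87/783 - 315/5822 = -315/5822 - 49313*I*√87/783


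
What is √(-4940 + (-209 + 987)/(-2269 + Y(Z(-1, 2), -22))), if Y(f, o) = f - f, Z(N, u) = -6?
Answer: I*√25434668622/2269 ≈ 70.288*I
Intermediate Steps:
Y(f, o) = 0
√(-4940 + (-209 + 987)/(-2269 + Y(Z(-1, 2), -22))) = √(-4940 + (-209 + 987)/(-2269 + 0)) = √(-4940 + 778/(-2269)) = √(-4940 + 778*(-1/2269)) = √(-4940 - 778/2269) = √(-11209638/2269) = I*√25434668622/2269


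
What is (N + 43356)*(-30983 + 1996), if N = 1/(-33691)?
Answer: -6048787666295/4813 ≈ -1.2568e+9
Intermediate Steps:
N = -1/33691 ≈ -2.9682e-5
(N + 43356)*(-30983 + 1996) = (-1/33691 + 43356)*(-30983 + 1996) = (1460706995/33691)*(-28987) = -6048787666295/4813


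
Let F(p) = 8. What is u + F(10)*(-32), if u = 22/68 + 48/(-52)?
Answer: -113417/442 ≈ -256.60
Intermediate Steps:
u = -265/442 (u = 22*(1/68) + 48*(-1/52) = 11/34 - 12/13 = -265/442 ≈ -0.59955)
u + F(10)*(-32) = -265/442 + 8*(-32) = -265/442 - 256 = -113417/442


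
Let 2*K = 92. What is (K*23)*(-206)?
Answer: -217948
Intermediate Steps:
K = 46 (K = (1/2)*92 = 46)
(K*23)*(-206) = (46*23)*(-206) = 1058*(-206) = -217948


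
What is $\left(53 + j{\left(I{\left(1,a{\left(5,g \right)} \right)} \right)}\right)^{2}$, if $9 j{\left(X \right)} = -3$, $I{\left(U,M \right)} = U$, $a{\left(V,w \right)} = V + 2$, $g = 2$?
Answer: $\frac{24964}{9} \approx 2773.8$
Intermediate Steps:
$a{\left(V,w \right)} = 2 + V$
$j{\left(X \right)} = - \frac{1}{3}$ ($j{\left(X \right)} = \frac{1}{9} \left(-3\right) = - \frac{1}{3}$)
$\left(53 + j{\left(I{\left(1,a{\left(5,g \right)} \right)} \right)}\right)^{2} = \left(53 - \frac{1}{3}\right)^{2} = \left(\frac{158}{3}\right)^{2} = \frac{24964}{9}$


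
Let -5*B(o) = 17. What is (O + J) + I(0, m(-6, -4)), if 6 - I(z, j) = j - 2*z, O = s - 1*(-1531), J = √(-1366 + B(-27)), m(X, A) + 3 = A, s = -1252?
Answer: 292 + I*√34235/5 ≈ 292.0 + 37.005*I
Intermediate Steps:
m(X, A) = -3 + A
B(o) = -17/5 (B(o) = -⅕*17 = -17/5)
J = I*√34235/5 (J = √(-1366 - 17/5) = √(-6847/5) = I*√34235/5 ≈ 37.005*I)
O = 279 (O = -1252 - 1*(-1531) = -1252 + 1531 = 279)
I(z, j) = 6 - j + 2*z (I(z, j) = 6 - (j - 2*z) = 6 + (-j + 2*z) = 6 - j + 2*z)
(O + J) + I(0, m(-6, -4)) = (279 + I*√34235/5) + (6 - (-3 - 4) + 2*0) = (279 + I*√34235/5) + (6 - 1*(-7) + 0) = (279 + I*√34235/5) + (6 + 7 + 0) = (279 + I*√34235/5) + 13 = 292 + I*√34235/5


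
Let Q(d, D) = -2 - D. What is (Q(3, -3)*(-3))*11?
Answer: -33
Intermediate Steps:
(Q(3, -3)*(-3))*11 = ((-2 - 1*(-3))*(-3))*11 = ((-2 + 3)*(-3))*11 = (1*(-3))*11 = -3*11 = -33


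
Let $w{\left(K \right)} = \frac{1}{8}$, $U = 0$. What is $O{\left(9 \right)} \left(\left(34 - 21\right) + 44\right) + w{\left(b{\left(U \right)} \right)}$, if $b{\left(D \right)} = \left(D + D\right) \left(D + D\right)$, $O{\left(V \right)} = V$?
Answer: $\frac{4105}{8} \approx 513.13$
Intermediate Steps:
$b{\left(D \right)} = 4 D^{2}$ ($b{\left(D \right)} = 2 D 2 D = 4 D^{2}$)
$w{\left(K \right)} = \frac{1}{8}$
$O{\left(9 \right)} \left(\left(34 - 21\right) + 44\right) + w{\left(b{\left(U \right)} \right)} = 9 \left(\left(34 - 21\right) + 44\right) + \frac{1}{8} = 9 \left(13 + 44\right) + \frac{1}{8} = 9 \cdot 57 + \frac{1}{8} = 513 + \frac{1}{8} = \frac{4105}{8}$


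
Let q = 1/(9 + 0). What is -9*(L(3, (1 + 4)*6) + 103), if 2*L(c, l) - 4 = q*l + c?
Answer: -1947/2 ≈ -973.50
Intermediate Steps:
q = 1/9 ≈ 0.11111
L(c, l) = 2 + c/2 + l/18 (L(c, l) = 2 + (l/9 + c)/2 = 2 + (c + l/9)/2 = 2 + (c/2 + l/18) = 2 + c/2 + l/18)
-9*(L(3, (1 + 4)*6) + 103) = -9*((2 + (1/2)*3 + ((1 + 4)*6)/18) + 103) = -9*((2 + 3/2 + (5*6)/18) + 103) = -9*((2 + 3/2 + (1/18)*30) + 103) = -9*((2 + 3/2 + 5/3) + 103) = -9*(31/6 + 103) = -9*649/6 = -1947/2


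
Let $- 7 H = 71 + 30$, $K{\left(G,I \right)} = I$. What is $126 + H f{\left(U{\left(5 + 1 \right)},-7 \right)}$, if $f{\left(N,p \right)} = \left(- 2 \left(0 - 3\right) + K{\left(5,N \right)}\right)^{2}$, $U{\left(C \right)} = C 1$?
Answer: $- \frac{13662}{7} \approx -1951.7$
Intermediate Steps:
$U{\left(C \right)} = C$
$H = - \frac{101}{7}$ ($H = - \frac{71 + 30}{7} = \left(- \frac{1}{7}\right) 101 = - \frac{101}{7} \approx -14.429$)
$f{\left(N,p \right)} = \left(6 + N\right)^{2}$ ($f{\left(N,p \right)} = \left(- 2 \left(0 - 3\right) + N\right)^{2} = \left(\left(-2\right) \left(-3\right) + N\right)^{2} = \left(6 + N\right)^{2}$)
$126 + H f{\left(U{\left(5 + 1 \right)},-7 \right)} = 126 - \frac{101 \left(6 + \left(5 + 1\right)\right)^{2}}{7} = 126 - \frac{101 \left(6 + 6\right)^{2}}{7} = 126 - \frac{101 \cdot 12^{2}}{7} = 126 - \frac{14544}{7} = - \frac{13662}{7}$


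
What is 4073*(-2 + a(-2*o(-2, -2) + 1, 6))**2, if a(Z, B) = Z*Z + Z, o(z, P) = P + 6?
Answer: 6516800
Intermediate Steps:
o(z, P) = 6 + P
a(Z, B) = Z + Z**2 (a(Z, B) = Z**2 + Z = Z + Z**2)
4073*(-2 + a(-2*o(-2, -2) + 1, 6))**2 = 4073*(-2 + (-2*(6 - 2) + 1)*(1 + (-2*(6 - 2) + 1)))**2 = 4073*(-2 + (-2*4 + 1)*(1 + (-2*4 + 1)))**2 = 4073*(-2 + (-8 + 1)*(1 + (-8 + 1)))**2 = 4073*(-2 - 7*(1 - 7))**2 = 4073*(-2 - 7*(-6))**2 = 4073*(-2 + 42)**2 = 4073*40**2 = 4073*1600 = 6516800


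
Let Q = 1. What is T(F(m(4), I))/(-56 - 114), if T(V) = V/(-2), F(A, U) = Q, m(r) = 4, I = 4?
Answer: 1/340 ≈ 0.0029412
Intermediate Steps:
F(A, U) = 1
T(V) = -V/2 (T(V) = V*(-1/2) = -V/2)
T(F(m(4), I))/(-56 - 114) = (-1/2*1)/(-56 - 114) = -1/2/(-170) = -1/2*(-1/170) = 1/340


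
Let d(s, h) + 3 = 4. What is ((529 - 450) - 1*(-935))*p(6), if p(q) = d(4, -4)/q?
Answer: 169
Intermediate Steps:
d(s, h) = 1 (d(s, h) = -3 + 4 = 1)
p(q) = 1/q
((529 - 450) - 1*(-935))*p(6) = ((529 - 450) - 1*(-935))/6 = (79 + 935)*(1/6) = 1014*(1/6) = 169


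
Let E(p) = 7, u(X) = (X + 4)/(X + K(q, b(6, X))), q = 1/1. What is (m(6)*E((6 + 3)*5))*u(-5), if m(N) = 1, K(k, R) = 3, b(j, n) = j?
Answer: 7/2 ≈ 3.5000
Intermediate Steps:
q = 1
u(X) = (4 + X)/(3 + X) (u(X) = (X + 4)/(X + 3) = (4 + X)/(3 + X))
(m(6)*E((6 + 3)*5))*u(-5) = (1*7)*((4 - 5)/(3 - 5)) = 7*(-1/(-2)) = 7*(-½*(-1)) = 7*(½) = 7/2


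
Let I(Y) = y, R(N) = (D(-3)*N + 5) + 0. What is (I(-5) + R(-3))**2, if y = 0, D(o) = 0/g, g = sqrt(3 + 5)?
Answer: 25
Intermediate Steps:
g = 2*sqrt(2) (g = sqrt(8) = 2*sqrt(2) ≈ 2.8284)
D(o) = 0 (D(o) = 0/((2*sqrt(2))) = 0*(sqrt(2)/4) = 0)
R(N) = 5 (R(N) = (0*N + 5) + 0 = (0 + 5) + 0 = 5 + 0 = 5)
I(Y) = 0
(I(-5) + R(-3))**2 = (0 + 5)**2 = 5**2 = 25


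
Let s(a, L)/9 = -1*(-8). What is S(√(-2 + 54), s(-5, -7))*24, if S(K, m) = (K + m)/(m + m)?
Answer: 12 + √13/3 ≈ 13.202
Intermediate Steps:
s(a, L) = 72 (s(a, L) = 9*(-1*(-8)) = 9*8 = 72)
S(K, m) = (K + m)/(2*m) (S(K, m) = (K + m)/((2*m)) = (K + m)*(1/(2*m)) = (K + m)/(2*m))
S(√(-2 + 54), s(-5, -7))*24 = ((½)*(√(-2 + 54) + 72)/72)*24 = ((½)*(1/72)*(√52 + 72))*24 = ((½)*(1/72)*(2*√13 + 72))*24 = ((½)*(1/72)*(72 + 2*√13))*24 = (½ + √13/72)*24 = 12 + √13/3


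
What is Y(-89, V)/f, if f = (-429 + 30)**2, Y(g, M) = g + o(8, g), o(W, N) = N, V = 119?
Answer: -178/159201 ≈ -0.0011181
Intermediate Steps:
Y(g, M) = 2*g (Y(g, M) = g + g = 2*g)
f = 159201 (f = (-399)**2 = 159201)
Y(-89, V)/f = (2*(-89))/159201 = -178*1/159201 = -178/159201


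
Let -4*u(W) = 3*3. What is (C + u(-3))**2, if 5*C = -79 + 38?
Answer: 43681/400 ≈ 109.20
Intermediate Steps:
C = -41/5 (C = (-79 + 38)/5 = (1/5)*(-41) = -41/5 ≈ -8.2000)
u(W) = -9/4 (u(W) = -3*3/4 = -1/4*9 = -9/4)
(C + u(-3))**2 = (-41/5 - 9/4)**2 = (-209/20)**2 = 43681/400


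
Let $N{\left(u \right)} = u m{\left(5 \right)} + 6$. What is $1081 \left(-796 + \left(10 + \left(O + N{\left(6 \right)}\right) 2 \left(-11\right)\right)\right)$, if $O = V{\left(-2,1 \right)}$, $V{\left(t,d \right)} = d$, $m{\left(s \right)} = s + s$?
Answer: $-2443060$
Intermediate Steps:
$m{\left(s \right)} = 2 s$
$O = 1$
$N{\left(u \right)} = 6 + 10 u$ ($N{\left(u \right)} = u 2 \cdot 5 + 6 = u 10 + 6 = 10 u + 6 = 6 + 10 u$)
$1081 \left(-796 + \left(10 + \left(O + N{\left(6 \right)}\right) 2 \left(-11\right)\right)\right) = 1081 \left(-796 + \left(10 + \left(1 + \left(6 + 10 \cdot 6\right)\right) 2 \left(-11\right)\right)\right) = 1081 \left(-796 + \left(10 + \left(1 + \left(6 + 60\right)\right) 2 \left(-11\right)\right)\right) = 1081 \left(-796 + \left(10 + \left(1 + 66\right) 2 \left(-11\right)\right)\right) = 1081 \left(-796 + \left(10 + 67 \cdot 2 \left(-11\right)\right)\right) = 1081 \left(-796 + \left(10 + 134 \left(-11\right)\right)\right) = 1081 \left(-796 + \left(10 - 1474\right)\right) = 1081 \left(-796 - 1464\right) = 1081 \left(-2260\right) = -2443060$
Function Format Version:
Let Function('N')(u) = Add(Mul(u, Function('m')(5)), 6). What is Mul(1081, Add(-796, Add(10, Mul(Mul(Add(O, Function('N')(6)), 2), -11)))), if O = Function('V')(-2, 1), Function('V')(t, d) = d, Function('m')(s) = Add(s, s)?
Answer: -2443060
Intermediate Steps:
Function('m')(s) = Mul(2, s)
O = 1
Function('N')(u) = Add(6, Mul(10, u)) (Function('N')(u) = Add(Mul(u, Mul(2, 5)), 6) = Add(Mul(u, 10), 6) = Add(Mul(10, u), 6) = Add(6, Mul(10, u)))
Mul(1081, Add(-796, Add(10, Mul(Mul(Add(O, Function('N')(6)), 2), -11)))) = Mul(1081, Add(-796, Add(10, Mul(Mul(Add(1, Add(6, Mul(10, 6))), 2), -11)))) = Mul(1081, Add(-796, Add(10, Mul(Mul(Add(1, Add(6, 60)), 2), -11)))) = Mul(1081, Add(-796, Add(10, Mul(Mul(Add(1, 66), 2), -11)))) = Mul(1081, Add(-796, Add(10, Mul(Mul(67, 2), -11)))) = Mul(1081, Add(-796, Add(10, Mul(134, -11)))) = Mul(1081, Add(-796, Add(10, -1474))) = Mul(1081, Add(-796, -1464)) = Mul(1081, -2260) = -2443060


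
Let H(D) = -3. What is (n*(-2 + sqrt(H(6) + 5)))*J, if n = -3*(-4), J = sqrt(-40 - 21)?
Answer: 12*I*sqrt(61)*(-2 + sqrt(2)) ≈ -54.902*I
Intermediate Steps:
J = I*sqrt(61) (J = sqrt(-61) = I*sqrt(61) ≈ 7.8102*I)
n = 12
(n*(-2 + sqrt(H(6) + 5)))*J = (12*(-2 + sqrt(-3 + 5)))*(I*sqrt(61)) = (12*(-2 + sqrt(2)))*(I*sqrt(61)) = (-24 + 12*sqrt(2))*(I*sqrt(61)) = I*sqrt(61)*(-24 + 12*sqrt(2))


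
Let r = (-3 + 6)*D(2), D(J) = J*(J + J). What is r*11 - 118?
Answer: 146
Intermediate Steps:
D(J) = 2*J² (D(J) = J*(2*J) = 2*J²)
r = 24 (r = (-3 + 6)*(2*2²) = 3*(2*4) = 3*8 = 24)
r*11 - 118 = 24*11 - 118 = 264 - 118 = 146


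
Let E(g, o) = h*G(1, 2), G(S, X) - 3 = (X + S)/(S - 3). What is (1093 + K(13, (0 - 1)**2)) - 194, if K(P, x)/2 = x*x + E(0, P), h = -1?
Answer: 898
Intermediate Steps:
G(S, X) = 3 + (S + X)/(-3 + S) (G(S, X) = 3 + (X + S)/(S - 3) = 3 + (S + X)/(-3 + S))
E(g, o) = -3/2 (E(g, o) = -(-9 + 2 + 4*1)/(-3 + 1) = -(-9 + 2 + 4)/(-2) = -(-1)*(-3)/2 = -1*3/2 = -3/2)
K(P, x) = -3 + 2*x**2 (K(P, x) = 2*(x*x - 3/2) = 2*(x**2 - 3/2) = 2*(-3/2 + x**2) = -3 + 2*x**2)
(1093 + K(13, (0 - 1)**2)) - 194 = (1093 + (-3 + 2*((0 - 1)**2)**2)) - 194 = (1093 + (-3 + 2*((-1)**2)**2)) - 194 = (1093 + (-3 + 2*1**2)) - 194 = (1093 + (-3 + 2*1)) - 194 = (1093 + (-3 + 2)) - 194 = (1093 - 1) - 194 = 1092 - 194 = 898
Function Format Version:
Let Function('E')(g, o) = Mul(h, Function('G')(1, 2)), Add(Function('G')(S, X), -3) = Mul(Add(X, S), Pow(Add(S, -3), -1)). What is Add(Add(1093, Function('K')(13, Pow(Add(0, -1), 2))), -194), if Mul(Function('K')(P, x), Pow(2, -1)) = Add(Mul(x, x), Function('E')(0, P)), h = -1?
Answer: 898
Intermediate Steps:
Function('G')(S, X) = Add(3, Mul(Pow(Add(-3, S), -1), Add(S, X))) (Function('G')(S, X) = Add(3, Mul(Add(X, S), Pow(Add(S, -3), -1))) = Add(3, Mul(Add(S, X), Pow(Add(-3, S), -1))) = Add(3, Mul(Pow(Add(-3, S), -1), Add(S, X))))
Function('E')(g, o) = Rational(-3, 2) (Function('E')(g, o) = Mul(-1, Mul(Pow(Add(-3, 1), -1), Add(-9, 2, Mul(4, 1)))) = Mul(-1, Mul(Pow(-2, -1), Add(-9, 2, 4))) = Mul(-1, Mul(Rational(-1, 2), -3)) = Mul(-1, Rational(3, 2)) = Rational(-3, 2))
Function('K')(P, x) = Add(-3, Mul(2, Pow(x, 2))) (Function('K')(P, x) = Mul(2, Add(Mul(x, x), Rational(-3, 2))) = Mul(2, Add(Pow(x, 2), Rational(-3, 2))) = Mul(2, Add(Rational(-3, 2), Pow(x, 2))) = Add(-3, Mul(2, Pow(x, 2))))
Add(Add(1093, Function('K')(13, Pow(Add(0, -1), 2))), -194) = Add(Add(1093, Add(-3, Mul(2, Pow(Pow(Add(0, -1), 2), 2)))), -194) = Add(Add(1093, Add(-3, Mul(2, Pow(Pow(-1, 2), 2)))), -194) = Add(Add(1093, Add(-3, Mul(2, Pow(1, 2)))), -194) = Add(Add(1093, Add(-3, Mul(2, 1))), -194) = Add(Add(1093, Add(-3, 2)), -194) = Add(Add(1093, -1), -194) = Add(1092, -194) = 898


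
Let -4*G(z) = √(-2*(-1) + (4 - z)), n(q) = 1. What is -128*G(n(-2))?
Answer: 32*√5 ≈ 71.554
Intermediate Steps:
G(z) = -√(6 - z)/4 (G(z) = -√(-2*(-1) + (4 - z))/4 = -√(2 + (4 - z))/4 = -√(6 - z)/4)
-128*G(n(-2)) = -(-32)*√(6 - 1*1) = -(-32)*√(6 - 1) = -(-32)*√5 = 32*√5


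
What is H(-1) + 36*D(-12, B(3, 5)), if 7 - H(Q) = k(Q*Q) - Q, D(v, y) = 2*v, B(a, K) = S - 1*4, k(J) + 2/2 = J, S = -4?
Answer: -858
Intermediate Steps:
k(J) = -1 + J
B(a, K) = -8 (B(a, K) = -4 - 1*4 = -4 - 4 = -8)
H(Q) = 8 + Q - Q² (H(Q) = 7 - ((-1 + Q*Q) - Q) = 7 - ((-1 + Q²) - Q) = 7 - (-1 + Q² - Q) = 7 + (1 + Q - Q²) = 8 + Q - Q²)
H(-1) + 36*D(-12, B(3, 5)) = (8 - 1 - 1*(-1)²) + 36*(2*(-12)) = (8 - 1 - 1*1) + 36*(-24) = (8 - 1 - 1) - 864 = 6 - 864 = -858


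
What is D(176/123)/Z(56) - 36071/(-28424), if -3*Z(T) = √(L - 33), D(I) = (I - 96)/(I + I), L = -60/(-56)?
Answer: 36071/28424 - 727*I*√6258/3278 ≈ 1.269 - 17.545*I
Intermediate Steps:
L = 15/14 (L = -60*(-1/56) = 15/14 ≈ 1.0714)
D(I) = (-96 + I)/(2*I) (D(I) = (-96 + I)/((2*I)) = (-96 + I)*(1/(2*I)) = (-96 + I)/(2*I))
Z(T) = -I*√6258/42 (Z(T) = -√(15/14 - 33)/3 = -I*√6258/42)
D(176/123)/Z(56) - 36071/(-28424) = ((-96 + 176/123)/(2*((176/123))))/((-I*√6258/42)) - 36071/(-28424) = ((-96 + 176*(1/123))/(2*((176*(1/123)))))*(I*√6258/149) - 36071*(-1/28424) = ((-96 + 176/123)/(2*(176/123)))*(I*√6258/149) + 36071/28424 = ((½)*(123/176)*(-11632/123))*(I*√6258/149) + 36071/28424 = -727*I*√6258/3278 + 36071/28424 = 36071/28424 - 727*I*√6258/3278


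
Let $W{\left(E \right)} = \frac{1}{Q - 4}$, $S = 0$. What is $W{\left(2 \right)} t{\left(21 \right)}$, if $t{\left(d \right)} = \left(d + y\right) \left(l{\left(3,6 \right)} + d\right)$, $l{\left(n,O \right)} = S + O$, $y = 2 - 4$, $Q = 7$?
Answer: $171$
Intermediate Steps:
$y = -2$ ($y = 2 - 4 = -2$)
$l{\left(n,O \right)} = O$ ($l{\left(n,O \right)} = 0 + O = O$)
$W{\left(E \right)} = \frac{1}{3}$ ($W{\left(E \right)} = \frac{1}{7 - 4} = \frac{1}{3}$)
$t{\left(d \right)} = \left(-2 + d\right) \left(6 + d\right)$ ($t{\left(d \right)} = \left(d - 2\right) \left(6 + d\right) = \left(-2 + d\right) \left(6 + d\right)$)
$W{\left(2 \right)} t{\left(21 \right)} = \frac{-12 + 21^{2} + 4 \cdot 21}{3} = \frac{-12 + 441 + 84}{3} = \frac{1}{3} \cdot 513 = 171$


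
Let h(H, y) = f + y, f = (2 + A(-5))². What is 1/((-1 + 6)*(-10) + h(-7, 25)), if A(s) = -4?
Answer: -1/21 ≈ -0.047619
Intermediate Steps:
f = 4 (f = (2 - 4)² = (-2)² = 4)
h(H, y) = 4 + y
1/((-1 + 6)*(-10) + h(-7, 25)) = 1/((-1 + 6)*(-10) + (4 + 25)) = 1/(5*(-10) + 29) = 1/(-50 + 29) = 1/(-21) = -1/21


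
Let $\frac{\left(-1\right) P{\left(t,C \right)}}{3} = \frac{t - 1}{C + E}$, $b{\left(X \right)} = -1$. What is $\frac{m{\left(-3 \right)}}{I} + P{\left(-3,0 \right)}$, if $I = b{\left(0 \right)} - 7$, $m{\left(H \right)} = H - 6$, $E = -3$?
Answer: $- \frac{23}{8} \approx -2.875$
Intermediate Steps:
$P{\left(t,C \right)} = - \frac{3 \left(-1 + t\right)}{-3 + C}$ ($P{\left(t,C \right)} = - 3 \frac{t - 1}{C - 3} = - 3 \frac{-1 + t}{-3 + C} = - \frac{3 \left(-1 + t\right)}{-3 + C}$)
$m{\left(H \right)} = -6 + H$ ($m{\left(H \right)} = H - 6 = -6 + H$)
$I = -8$ ($I = -1 - 7 = -8$)
$\frac{m{\left(-3 \right)}}{I} + P{\left(-3,0 \right)} = \frac{-6 - 3}{-8} + \frac{3 \left(1 - -3\right)}{-3 + 0} = \left(- \frac{1}{8}\right) \left(-9\right) + \frac{3 \left(1 + 3\right)}{-3} = \frac{9}{8} + 3 \left(- \frac{1}{3}\right) 4 = \frac{9}{8} - 4 = - \frac{23}{8}$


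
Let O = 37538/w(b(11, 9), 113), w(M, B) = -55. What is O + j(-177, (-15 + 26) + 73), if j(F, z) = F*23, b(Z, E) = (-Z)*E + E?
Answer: -261443/55 ≈ -4753.5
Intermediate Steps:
b(Z, E) = E - E*Z (b(Z, E) = -E*Z + E = E - E*Z)
j(F, z) = 23*F
O = -37538/55 (O = 37538/(-55) = 37538*(-1/55) = -37538/55 ≈ -682.51)
O + j(-177, (-15 + 26) + 73) = -37538/55 + 23*(-177) = -37538/55 - 4071 = -261443/55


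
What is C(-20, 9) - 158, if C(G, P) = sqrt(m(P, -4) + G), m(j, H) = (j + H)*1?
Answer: -158 + I*sqrt(15) ≈ -158.0 + 3.873*I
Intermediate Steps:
m(j, H) = H + j (m(j, H) = (H + j)*1 = H + j)
C(G, P) = sqrt(-4 + G + P) (C(G, P) = sqrt((-4 + P) + G) = sqrt(-4 + G + P))
C(-20, 9) - 158 = sqrt(-4 - 20 + 9) - 158 = sqrt(-15) - 158 = I*sqrt(15) - 158 = -158 + I*sqrt(15)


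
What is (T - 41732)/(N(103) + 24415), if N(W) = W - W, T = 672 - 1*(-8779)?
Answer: -1699/1285 ≈ -1.3222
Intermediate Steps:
T = 9451 (T = 672 + 8779 = 9451)
N(W) = 0
(T - 41732)/(N(103) + 24415) = (9451 - 41732)/(0 + 24415) = -32281/24415 = -32281*1/24415 = -1699/1285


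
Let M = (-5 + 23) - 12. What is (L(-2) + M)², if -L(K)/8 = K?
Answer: 484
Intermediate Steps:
L(K) = -8*K
M = 6 (M = 18 - 12 = 6)
(L(-2) + M)² = (-8*(-2) + 6)² = (16 + 6)² = 22² = 484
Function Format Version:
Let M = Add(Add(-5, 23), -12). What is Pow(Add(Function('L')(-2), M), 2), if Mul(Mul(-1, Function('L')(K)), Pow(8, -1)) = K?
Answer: 484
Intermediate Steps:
Function('L')(K) = Mul(-8, K)
M = 6 (M = Add(18, -12) = 6)
Pow(Add(Function('L')(-2), M), 2) = Pow(Add(Mul(-8, -2), 6), 2) = Pow(Add(16, 6), 2) = Pow(22, 2) = 484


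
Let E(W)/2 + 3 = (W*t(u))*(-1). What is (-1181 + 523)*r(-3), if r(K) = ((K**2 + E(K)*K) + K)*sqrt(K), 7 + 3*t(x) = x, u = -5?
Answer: -63168*I*sqrt(3) ≈ -1.0941e+5*I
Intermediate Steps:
t(x) = -7/3 + x/3
E(W) = -6 + 8*W (E(W) = -6 + 2*((W*(-7/3 + (1/3)*(-5)))*(-1)) = -6 + 2*((W*(-7/3 - 5/3))*(-1)) = -6 + 2*((W*(-4))*(-1)) = -6 + 2*(-4*W*(-1)) = -6 + 2*(4*W) = -6 + 8*W)
r(K) = sqrt(K)*(K + K**2 + K*(-6 + 8*K)) (r(K) = ((K**2 + (-6 + 8*K)*K) + K)*sqrt(K) = ((K**2 + K*(-6 + 8*K)) + K)*sqrt(K) = (K + K**2 + K*(-6 + 8*K))*sqrt(K) = sqrt(K)*(K + K**2 + K*(-6 + 8*K)))
(-1181 + 523)*r(-3) = (-1181 + 523)*((-3)**(3/2)*(-5 + 9*(-3))) = -658*(-3*I*sqrt(3))*(-5 - 27) = -658*(-3*I*sqrt(3))*(-32) = -63168*I*sqrt(3)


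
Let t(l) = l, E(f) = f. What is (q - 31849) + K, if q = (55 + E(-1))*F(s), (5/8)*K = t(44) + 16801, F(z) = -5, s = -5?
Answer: -5167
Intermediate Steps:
K = 26952 (K = 8*(44 + 16801)/5 = (8/5)*16845 = 26952)
q = -270 (q = (55 - 1)*(-5) = 54*(-5) = -270)
(q - 31849) + K = (-270 - 31849) + 26952 = -32119 + 26952 = -5167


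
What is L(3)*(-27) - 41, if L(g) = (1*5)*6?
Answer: -851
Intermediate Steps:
L(g) = 30 (L(g) = 5*6 = 30)
L(3)*(-27) - 41 = 30*(-27) - 41 = -810 - 41 = -851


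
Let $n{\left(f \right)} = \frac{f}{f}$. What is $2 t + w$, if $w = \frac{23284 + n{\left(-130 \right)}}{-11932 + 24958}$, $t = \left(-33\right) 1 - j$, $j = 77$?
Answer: $- \frac{2842435}{13026} \approx -218.21$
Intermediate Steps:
$t = -110$ ($t = \left(-33\right) 1 - 77 = -33 - 77 = -110$)
$n{\left(f \right)} = 1$
$w = \frac{23285}{13026}$ ($w = \frac{23284 + 1}{-11932 + 24958} = \frac{23285}{13026} \approx 1.7876$)
$2 t + w = 2 \left(-110\right) + \frac{23285}{13026} = -220 + \frac{23285}{13026} = - \frac{2842435}{13026}$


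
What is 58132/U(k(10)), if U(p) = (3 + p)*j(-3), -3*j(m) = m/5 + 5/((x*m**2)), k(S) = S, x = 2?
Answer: 15695640/377 ≈ 41633.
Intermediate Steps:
j(m) = -5/(6*m**2) - m/15 (j(m) = -(m/5 + 5/((2*m**2)))/3 = -(m*(1/5) + 5*(1/(2*m**2)))/3 = -(m/5 + 5/(2*m**2))/3 = -5/(6*m**2) - m/15)
U(p) = 29/90 + 29*p/270 (U(p) = (3 + p)*(-5/6/(-3)**2 - 1/15*(-3)) = (3 + p)*(-5/6*1/9 + 1/5) = (3 + p)*(-5/54 + 1/5) = (3 + p)*(29/270) = 29/90 + 29*p/270)
58132/U(k(10)) = 58132/(29/90 + (29/270)*10) = 58132/(29/90 + 29/27) = 58132/(377/270) = 58132*(270/377) = 15695640/377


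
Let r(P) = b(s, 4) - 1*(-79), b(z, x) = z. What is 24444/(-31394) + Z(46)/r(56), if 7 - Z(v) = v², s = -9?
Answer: -33960513/1098790 ≈ -30.907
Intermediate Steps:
Z(v) = 7 - v²
r(P) = 70 (r(P) = -9 - 1*(-79) = -9 + 79 = 70)
24444/(-31394) + Z(46)/r(56) = 24444/(-31394) + (7 - 1*46²)/70 = 24444*(-1/31394) + (7 - 1*2116)*(1/70) = -12222/15697 + (7 - 2116)*(1/70) = -12222/15697 - 2109*1/70 = -12222/15697 - 2109/70 = -33960513/1098790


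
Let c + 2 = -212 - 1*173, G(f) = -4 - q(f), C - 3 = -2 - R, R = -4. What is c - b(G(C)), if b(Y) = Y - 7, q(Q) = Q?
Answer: -371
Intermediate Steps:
C = 5 (C = 3 + (-2 - 1*(-4)) = 3 + (-2 + 4) = 3 + 2 = 5)
G(f) = -4 - f
c = -387 (c = -2 + (-212 - 1*173) = -2 + (-212 - 173) = -2 - 385 = -387)
b(Y) = -7 + Y
c - b(G(C)) = -387 - (-7 + (-4 - 1*5)) = -387 - (-7 + (-4 - 5)) = -387 - (-7 - 9) = -387 - 1*(-16) = -387 + 16 = -371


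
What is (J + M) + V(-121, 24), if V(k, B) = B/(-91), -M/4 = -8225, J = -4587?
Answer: 2576459/91 ≈ 28313.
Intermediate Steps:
M = 32900 (M = -4*(-8225) = 32900)
V(k, B) = -B/91 (V(k, B) = B*(-1/91) = -B/91)
(J + M) + V(-121, 24) = (-4587 + 32900) - 1/91*24 = 28313 - 24/91 = 2576459/91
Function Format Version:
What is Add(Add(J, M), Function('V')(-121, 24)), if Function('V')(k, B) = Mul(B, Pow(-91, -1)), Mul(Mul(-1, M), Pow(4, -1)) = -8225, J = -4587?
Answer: Rational(2576459, 91) ≈ 28313.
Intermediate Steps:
M = 32900 (M = Mul(-4, -8225) = 32900)
Function('V')(k, B) = Mul(Rational(-1, 91), B) (Function('V')(k, B) = Mul(B, Rational(-1, 91)) = Mul(Rational(-1, 91), B))
Add(Add(J, M), Function('V')(-121, 24)) = Add(Add(-4587, 32900), Mul(Rational(-1, 91), 24)) = Add(28313, Rational(-24, 91)) = Rational(2576459, 91)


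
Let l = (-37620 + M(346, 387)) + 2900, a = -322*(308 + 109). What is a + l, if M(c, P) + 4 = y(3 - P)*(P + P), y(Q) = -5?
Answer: -172868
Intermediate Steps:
a = -134274 (a = -322*417 = -134274)
M(c, P) = -4 - 10*P (M(c, P) = -4 - 5*(P + P) = -4 - 10*P)
l = -38594 (l = (-37620 + (-4 - 10*387)) + 2900 = (-37620 + (-4 - 3870)) + 2900 = (-37620 - 3874) + 2900 = -41494 + 2900 = -38594)
a + l = -134274 - 38594 = -172868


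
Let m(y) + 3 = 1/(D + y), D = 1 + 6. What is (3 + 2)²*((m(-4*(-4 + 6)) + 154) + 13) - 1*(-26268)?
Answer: 30343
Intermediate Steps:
D = 7
m(y) = -3 + 1/(7 + y)
(3 + 2)²*((m(-4*(-4 + 6)) + 154) + 13) - 1*(-26268) = (3 + 2)²*(((-20 - (-12)*(-4 + 6))/(7 - 4*(-4 + 6)) + 154) + 13) - 1*(-26268) = 5²*(((-20 - (-12)*2)/(7 - 4*2) + 154) + 13) + 26268 = 25*(((-20 - 3*(-8))/(7 - 8) + 154) + 13) + 26268 = 25*(((-20 + 24)/(-1) + 154) + 13) + 26268 = 25*((-1*4 + 154) + 13) + 26268 = 25*((-4 + 154) + 13) + 26268 = 25*(150 + 13) + 26268 = 25*163 + 26268 = 4075 + 26268 = 30343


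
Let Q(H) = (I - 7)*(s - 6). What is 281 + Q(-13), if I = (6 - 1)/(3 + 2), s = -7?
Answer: 359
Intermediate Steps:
I = 1 (I = 5/5 = 5*(⅕) = 1)
Q(H) = 78 (Q(H) = (1 - 7)*(-7 - 6) = -6*(-13) = 78)
281 + Q(-13) = 281 + 78 = 359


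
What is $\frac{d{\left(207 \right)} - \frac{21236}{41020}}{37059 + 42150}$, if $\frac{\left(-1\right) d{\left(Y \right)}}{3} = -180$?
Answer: $\frac{5532391}{812288295} \approx 0.0068109$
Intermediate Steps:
$d{\left(Y \right)} = 540$ ($d{\left(Y \right)} = \left(-3\right) \left(-180\right) = 540$)
$\frac{d{\left(207 \right)} - \frac{21236}{41020}}{37059 + 42150} = \frac{540 - \frac{21236}{41020}}{37059 + 42150} = \frac{540 - \frac{5309}{10255}}{79209} = \left(540 - \frac{5309}{10255}\right) \frac{1}{79209} = \frac{5532391}{10255} \cdot \frac{1}{79209} = \frac{5532391}{812288295}$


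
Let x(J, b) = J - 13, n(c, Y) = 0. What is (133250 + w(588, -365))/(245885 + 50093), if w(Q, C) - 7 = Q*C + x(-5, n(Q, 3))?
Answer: -81381/295978 ≈ -0.27496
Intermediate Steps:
x(J, b) = -13 + J
w(Q, C) = -11 + C*Q (w(Q, C) = 7 + (Q*C + (-13 - 5)) = 7 + (C*Q - 18) = 7 + (-18 + C*Q) = -11 + C*Q)
(133250 + w(588, -365))/(245885 + 50093) = (133250 + (-11 - 365*588))/(245885 + 50093) = (133250 + (-11 - 214620))/295978 = (133250 - 214631)*(1/295978) = -81381*1/295978 = -81381/295978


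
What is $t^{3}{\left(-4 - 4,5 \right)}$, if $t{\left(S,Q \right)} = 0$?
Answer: $0$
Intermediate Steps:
$t^{3}{\left(-4 - 4,5 \right)} = 0^{3} = 0$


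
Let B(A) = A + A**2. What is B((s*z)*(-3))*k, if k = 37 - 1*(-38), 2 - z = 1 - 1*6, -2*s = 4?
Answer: 135450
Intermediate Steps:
s = -2 (s = -1/2*4 = -2)
z = 7 (z = 2 - (1 - 1*6) = 2 - (1 - 6) = 2 - 1*(-5) = 2 + 5 = 7)
k = 75 (k = 37 + 38 = 75)
B((s*z)*(-3))*k = ((-2*7*(-3))*(1 - 2*7*(-3)))*75 = ((-14*(-3))*(1 - 14*(-3)))*75 = (42*(1 + 42))*75 = (42*43)*75 = 1806*75 = 135450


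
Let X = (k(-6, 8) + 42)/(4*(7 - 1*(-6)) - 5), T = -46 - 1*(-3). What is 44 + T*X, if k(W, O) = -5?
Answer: 477/47 ≈ 10.149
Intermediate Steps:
T = -43 (T = -46 + 3 = -43)
X = 37/47 (X = (-5 + 42)/(4*(7 - 1*(-6)) - 5) = 37/(4*(7 + 6) - 5) = 37/(4*13 - 5) = 37/(52 - 5) = 37/47 ≈ 0.78723)
44 + T*X = 44 - 43*37/47 = 44 - 1591/47 = 477/47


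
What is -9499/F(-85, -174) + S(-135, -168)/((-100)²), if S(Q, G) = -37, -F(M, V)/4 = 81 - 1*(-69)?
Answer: 474839/30000 ≈ 15.828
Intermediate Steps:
F(M, V) = -600 (F(M, V) = -4*(81 - 1*(-69)) = -4*(81 + 69) = -4*150 = -600)
-9499/F(-85, -174) + S(-135, -168)/((-100)²) = -9499/(-600) - 37/((-100)²) = -9499*(-1/600) - 37/10000 = 9499/600 - 37*1/10000 = 9499/600 - 37/10000 = 474839/30000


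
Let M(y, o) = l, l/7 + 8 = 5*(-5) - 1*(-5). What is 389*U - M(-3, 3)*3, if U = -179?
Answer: -69043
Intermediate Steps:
l = -196 (l = -56 + 7*(5*(-5) - 1*(-5)) = -56 + 7*(-25 + 5) = -56 + 7*(-20) = -56 - 140 = -196)
M(y, o) = -196
389*U - M(-3, 3)*3 = 389*(-179) - 1*(-196)*3 = -69631 + 196*3 = -69631 + 588 = -69043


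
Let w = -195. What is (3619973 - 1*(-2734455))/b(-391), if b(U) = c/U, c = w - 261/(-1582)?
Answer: 3930607692536/308229 ≈ 1.2752e+7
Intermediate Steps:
c = -308229/1582 (c = -195 - 261/(-1582) = -195 - 261*(-1/1582) = -195 + 261/1582 = -308229/1582 ≈ -194.83)
b(U) = -308229/(1582*U)
(3619973 - 1*(-2734455))/b(-391) = (3619973 - 1*(-2734455))/((-308229/1582/(-391))) = (3619973 + 2734455)/((-308229/1582*(-1/391))) = 6354428/(308229/618562) = 6354428*(618562/308229) = 3930607692536/308229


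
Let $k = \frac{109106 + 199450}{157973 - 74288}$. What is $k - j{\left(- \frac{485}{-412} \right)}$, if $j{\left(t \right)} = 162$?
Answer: $- \frac{4416138}{27895} \approx -158.31$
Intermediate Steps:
$k = \frac{102852}{27895}$ ($k = \frac{308556}{83685} = 308556 \cdot \frac{1}{83685} = \frac{102852}{27895} \approx 3.6871$)
$k - j{\left(- \frac{485}{-412} \right)} = \frac{102852}{27895} - 162 = - \frac{4416138}{27895}$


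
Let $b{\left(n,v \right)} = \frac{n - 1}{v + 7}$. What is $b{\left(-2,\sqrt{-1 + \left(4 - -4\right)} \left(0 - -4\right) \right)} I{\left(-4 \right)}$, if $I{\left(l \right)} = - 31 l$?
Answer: $\frac{124}{3} - \frac{496 \sqrt{7}}{21} \approx -21.157$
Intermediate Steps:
$b{\left(n,v \right)} = \frac{-1 + n}{7 + v}$
$b{\left(-2,\sqrt{-1 + \left(4 - -4\right)} \left(0 - -4\right) \right)} I{\left(-4 \right)} = \frac{-1 - 2}{7 + \sqrt{-1 + \left(4 - -4\right)} \left(0 - -4\right)} \left(\left(-31\right) \left(-4\right)\right) = \frac{1}{7 + \sqrt{-1 + \left(4 + 4\right)} \left(0 + 4\right)} \left(-3\right) 124 = \frac{1}{7 + \sqrt{-1 + 8} \cdot 4} \left(-3\right) 124 = \frac{1}{7 + \sqrt{7} \cdot 4} \left(-3\right) 124 = \frac{1}{7 + 4 \sqrt{7}} \left(-3\right) 124 = - \frac{3}{7 + 4 \sqrt{7}} \cdot 124 = - \frac{372}{7 + 4 \sqrt{7}}$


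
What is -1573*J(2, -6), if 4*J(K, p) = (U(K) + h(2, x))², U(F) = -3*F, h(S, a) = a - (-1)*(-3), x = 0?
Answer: -127413/4 ≈ -31853.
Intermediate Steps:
h(S, a) = -3 + a (h(S, a) = a - 1*3 = a - 3 = -3 + a)
J(K, p) = (-3 - 3*K)²/4 (J(K, p) = (-3*K + (-3 + 0))²/4 = (-3*K - 3)²/4 = (-3 - 3*K)²/4)
-1573*J(2, -6) = -14157*(1 + 2)²/4 = -14157*3²/4 = -14157*9/4 = -1573*81/4 = -127413/4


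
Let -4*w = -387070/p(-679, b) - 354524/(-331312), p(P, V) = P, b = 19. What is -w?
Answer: 32120414409/224960848 ≈ 142.78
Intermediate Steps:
w = -32120414409/224960848 (w = -(-387070/(-679) - 354524/(-331312))/4 = -(-387070*(-1/679) - 354524*(-1/331312))/4 = -(387070/679 + 88631/82828)/4 = -¼*32120414409/56240212 = -32120414409/224960848 ≈ -142.78)
-w = -1*(-32120414409/224960848) = 32120414409/224960848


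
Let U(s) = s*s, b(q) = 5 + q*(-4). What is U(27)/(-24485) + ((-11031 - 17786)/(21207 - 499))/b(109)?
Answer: -5800848647/218532248780 ≈ -0.026545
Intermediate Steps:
b(q) = 5 - 4*q
U(s) = s**2
U(27)/(-24485) + ((-11031 - 17786)/(21207 - 499))/b(109) = 27**2/(-24485) + ((-11031 - 17786)/(21207 - 499))/(5 - 4*109) = 729*(-1/24485) + (-28817/20708)/(5 - 436) = -729/24485 - 28817*1/20708/(-431) = -729/24485 - 28817/20708*(-1/431) = -729/24485 + 28817/8925148 = -5800848647/218532248780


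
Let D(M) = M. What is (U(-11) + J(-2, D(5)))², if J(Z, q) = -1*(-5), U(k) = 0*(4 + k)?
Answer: 25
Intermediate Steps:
U(k) = 0
J(Z, q) = 5
(U(-11) + J(-2, D(5)))² = (0 + 5)² = 5² = 25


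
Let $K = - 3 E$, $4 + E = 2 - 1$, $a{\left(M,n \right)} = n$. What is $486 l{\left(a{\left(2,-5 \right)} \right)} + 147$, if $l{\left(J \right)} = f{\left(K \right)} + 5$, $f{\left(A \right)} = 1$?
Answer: $3063$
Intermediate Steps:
$E = -3$ ($E = -4 + \left(2 - 1\right) = -4 + 1 = -3$)
$K = 9$ ($K = \left(-3\right) \left(-3\right) = 9$)
$l{\left(J \right)} = 6$ ($l{\left(J \right)} = 1 + 5 = 6$)
$486 l{\left(a{\left(2,-5 \right)} \right)} + 147 = 486 \cdot 6 + 147 = 2916 + 147 = 3063$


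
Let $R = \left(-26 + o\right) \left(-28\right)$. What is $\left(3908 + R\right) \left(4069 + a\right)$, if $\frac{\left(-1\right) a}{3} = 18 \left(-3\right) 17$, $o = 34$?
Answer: $25135932$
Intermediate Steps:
$a = 2754$ ($a = - 3 \cdot 18 \left(-3\right) 17 = - 3 \left(\left(-54\right) 17\right) = \left(-3\right) \left(-918\right) = 2754$)
$R = -224$ ($R = \left(-26 + 34\right) \left(-28\right) = 8 \left(-28\right) = -224$)
$\left(3908 + R\right) \left(4069 + a\right) = \left(3908 - 224\right) \left(4069 + 2754\right) = 3684 \cdot 6823 = 25135932$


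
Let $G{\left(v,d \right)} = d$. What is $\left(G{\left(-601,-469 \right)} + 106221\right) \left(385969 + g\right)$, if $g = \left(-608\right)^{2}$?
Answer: $79909701016$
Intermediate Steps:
$g = 369664$
$\left(G{\left(-601,-469 \right)} + 106221\right) \left(385969 + g\right) = \left(-469 + 106221\right) \left(385969 + 369664\right) = 105752 \cdot 755633 = 79909701016$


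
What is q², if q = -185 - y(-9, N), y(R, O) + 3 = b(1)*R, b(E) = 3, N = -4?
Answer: 24025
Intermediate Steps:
y(R, O) = -3 + 3*R
q = -155 (q = -185 - (-3 + 3*(-9)) = -185 - (-3 - 27) = -185 - 1*(-30) = -185 + 30 = -155)
q² = (-155)² = 24025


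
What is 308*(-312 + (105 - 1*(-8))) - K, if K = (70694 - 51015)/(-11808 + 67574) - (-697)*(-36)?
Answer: -2018748879/55766 ≈ -36200.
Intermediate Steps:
K = -1399260793/55766 (K = 19679/55766 - 1*25092 = 19679*(1/55766) - 25092 = 19679/55766 - 25092 = -1399260793/55766 ≈ -25092.)
308*(-312 + (105 - 1*(-8))) - K = 308*(-312 + (105 - 1*(-8))) - 1*(-1399260793/55766) = 308*(-312 + (105 + 8)) + 1399260793/55766 = 308*(-312 + 113) + 1399260793/55766 = 308*(-199) + 1399260793/55766 = -61292 + 1399260793/55766 = -2018748879/55766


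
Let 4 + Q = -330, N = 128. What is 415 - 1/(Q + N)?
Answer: 85491/206 ≈ 415.00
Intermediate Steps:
Q = -334 (Q = -4 - 330 = -334)
415 - 1/(Q + N) = 415 - 1/(-334 + 128) = 415 - 1/(-206) = 415 - 1*(-1/206) = 415 + 1/206 = 85491/206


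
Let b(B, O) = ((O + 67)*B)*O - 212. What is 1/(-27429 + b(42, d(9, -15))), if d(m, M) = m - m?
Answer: -1/27641 ≈ -3.6178e-5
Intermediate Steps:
d(m, M) = 0
b(B, O) = -212 + B*O*(67 + O) (b(B, O) = ((67 + O)*B)*O - 212 = (B*(67 + O))*O - 212 = B*O*(67 + O) - 212 = -212 + B*O*(67 + O))
1/(-27429 + b(42, d(9, -15))) = 1/(-27429 + (-212 + 42*0² + 67*42*0)) = 1/(-27429 + (-212 + 42*0 + 0)) = 1/(-27429 + (-212 + 0 + 0)) = 1/(-27429 - 212) = 1/(-27641) = -1/27641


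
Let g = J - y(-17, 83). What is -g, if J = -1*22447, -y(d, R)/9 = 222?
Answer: 20449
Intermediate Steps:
y(d, R) = -1998 (y(d, R) = -9*222 = -1998)
J = -22447
g = -20449 (g = -22447 - 1*(-1998) = -22447 + 1998 = -20449)
-g = -1*(-20449) = 20449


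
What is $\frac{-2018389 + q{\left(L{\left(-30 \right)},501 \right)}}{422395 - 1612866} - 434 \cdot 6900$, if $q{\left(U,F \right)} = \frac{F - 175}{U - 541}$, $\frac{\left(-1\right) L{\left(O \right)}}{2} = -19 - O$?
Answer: $- \frac{2007085112712467}{670235173} \approx -2.9946 \cdot 10^{6}$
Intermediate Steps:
$L{\left(O \right)} = 38 + 2 O$ ($L{\left(O \right)} = - 2 \left(-19 - O\right) = 38 + 2 O$)
$q{\left(U,F \right)} = \frac{-175 + F}{-541 + U}$
$\frac{-2018389 + q{\left(L{\left(-30 \right)},501 \right)}}{422395 - 1612866} - 434 \cdot 6900 = \frac{-2018389 + \frac{-175 + 501}{-541 + \left(38 + 2 \left(-30\right)\right)}}{422395 - 1612866} - 434 \cdot 6900 = \frac{-2018389 + \frac{1}{-541 + \left(38 - 60\right)} 326}{-1190471} - 2994600 = \left(-2018389 + \frac{1}{-541 - 22} \cdot 326\right) \left(- \frac{1}{1190471}\right) - 2994600 = \left(-2018389 + \frac{1}{-563} \cdot 326\right) \left(- \frac{1}{1190471}\right) - 2994600 = \left(-2018389 - \frac{326}{563}\right) \left(- \frac{1}{1190471}\right) - 2994600 = \left(- \frac{1136353333}{563}\right) \left(- \frac{1}{1190471}\right) - 2994600 = \frac{1136353333}{670235173} - 2994600 = - \frac{2007085112712467}{670235173}$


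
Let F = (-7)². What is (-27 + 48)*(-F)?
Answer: -1029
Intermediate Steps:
F = 49
(-27 + 48)*(-F) = (-27 + 48)*(-1*49) = 21*(-49) = -1029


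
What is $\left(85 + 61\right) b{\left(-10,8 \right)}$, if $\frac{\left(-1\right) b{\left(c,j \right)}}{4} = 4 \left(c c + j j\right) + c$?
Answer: $-377264$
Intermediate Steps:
$b{\left(c,j \right)} = - 16 c^{2} - 16 j^{2} - 4 c$ ($b{\left(c,j \right)} = - 4 \left(4 \left(c c + j j\right) + c\right) = - 4 \left(4 \left(c^{2} + j^{2}\right) + c\right) = - 4 \left(\left(4 c^{2} + 4 j^{2}\right) + c\right) = - 4 \left(c + 4 c^{2} + 4 j^{2}\right) = - 16 c^{2} - 16 j^{2} - 4 c$)
$\left(85 + 61\right) b{\left(-10,8 \right)} = \left(85 + 61\right) \left(- 16 \left(-10\right)^{2} - 16 \cdot 8^{2} - -40\right) = 146 \left(\left(-16\right) 100 - 1024 + 40\right) = 146 \left(-1600 - 1024 + 40\right) = 146 \left(-2584\right) = -377264$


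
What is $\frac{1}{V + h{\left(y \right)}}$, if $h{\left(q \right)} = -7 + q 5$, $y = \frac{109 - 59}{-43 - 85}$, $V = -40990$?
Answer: $- \frac{64}{2623933} \approx -2.4391 \cdot 10^{-5}$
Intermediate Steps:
$y = - \frac{25}{64}$ ($y = \frac{50}{-128} = 50 \left(- \frac{1}{128}\right) = - \frac{25}{64} \approx -0.39063$)
$h{\left(q \right)} = -7 + 5 q$
$\frac{1}{V + h{\left(y \right)}} = \frac{1}{-40990 + \left(-7 + 5 \left(- \frac{25}{64}\right)\right)} = \frac{1}{-40990 - \frac{573}{64}} = \frac{1}{- \frac{2623933}{64}} = - \frac{64}{2623933}$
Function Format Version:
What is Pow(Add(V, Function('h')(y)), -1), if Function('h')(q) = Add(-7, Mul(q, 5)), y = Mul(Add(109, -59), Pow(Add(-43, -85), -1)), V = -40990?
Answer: Rational(-64, 2623933) ≈ -2.4391e-5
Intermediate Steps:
y = Rational(-25, 64) (y = Mul(50, Pow(-128, -1)) = Mul(50, Rational(-1, 128)) = Rational(-25, 64) ≈ -0.39063)
Function('h')(q) = Add(-7, Mul(5, q))
Pow(Add(V, Function('h')(y)), -1) = Pow(Add(-40990, Add(-7, Mul(5, Rational(-25, 64)))), -1) = Pow(Add(-40990, Add(-7, Rational(-125, 64))), -1) = Pow(Add(-40990, Rational(-573, 64)), -1) = Pow(Rational(-2623933, 64), -1) = Rational(-64, 2623933)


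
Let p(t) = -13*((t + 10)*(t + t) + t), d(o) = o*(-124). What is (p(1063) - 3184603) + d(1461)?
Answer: -33035160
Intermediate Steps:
d(o) = -124*o
p(t) = -13*t - 26*t*(10 + t) (p(t) = -13*((10 + t)*(2*t) + t) = -13*(2*t*(10 + t) + t) = -13*(t + 2*t*(10 + t)) = -13*t - 26*t*(10 + t))
(p(1063) - 3184603) + d(1461) = (-13*1063*(21 + 2*1063) - 3184603) - 124*1461 = (-13*1063*(21 + 2126) - 3184603) - 181164 = (-13*1063*2147 - 3184603) - 181164 = (-29669393 - 3184603) - 181164 = -32853996 - 181164 = -33035160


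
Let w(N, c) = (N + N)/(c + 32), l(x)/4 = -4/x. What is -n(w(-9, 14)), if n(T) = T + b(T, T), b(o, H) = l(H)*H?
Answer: 377/23 ≈ 16.391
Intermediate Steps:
l(x) = -16/x (l(x) = 4*(-4/x) = -16/x)
w(N, c) = 2*N/(32 + c) (w(N, c) = (2*N)/(32 + c) = 2*N/(32 + c))
b(o, H) = -16 (b(o, H) = (-16/H)*H = -16)
n(T) = -16 + T (n(T) = T - 16 = -16 + T)
-n(w(-9, 14)) = -(-16 + 2*(-9)/(32 + 14)) = -(-16 + 2*(-9)/46) = -(-16 + 2*(-9)*(1/46)) = -(-16 - 9/23) = -1*(-377/23) = 377/23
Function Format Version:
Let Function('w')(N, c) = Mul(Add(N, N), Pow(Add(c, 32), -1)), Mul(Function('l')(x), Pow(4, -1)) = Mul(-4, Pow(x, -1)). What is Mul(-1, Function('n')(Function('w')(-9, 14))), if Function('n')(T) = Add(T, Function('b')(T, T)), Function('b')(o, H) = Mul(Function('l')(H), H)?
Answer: Rational(377, 23) ≈ 16.391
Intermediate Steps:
Function('l')(x) = Mul(-16, Pow(x, -1)) (Function('l')(x) = Mul(4, Mul(-4, Pow(x, -1))) = Mul(-16, Pow(x, -1)))
Function('w')(N, c) = Mul(2, N, Pow(Add(32, c), -1)) (Function('w')(N, c) = Mul(Mul(2, N), Pow(Add(32, c), -1)) = Mul(2, N, Pow(Add(32, c), -1)))
Function('b')(o, H) = -16 (Function('b')(o, H) = Mul(Mul(-16, Pow(H, -1)), H) = -16)
Function('n')(T) = Add(-16, T) (Function('n')(T) = Add(T, -16) = Add(-16, T))
Mul(-1, Function('n')(Function('w')(-9, 14))) = Mul(-1, Add(-16, Mul(2, -9, Pow(Add(32, 14), -1)))) = Mul(-1, Add(-16, Mul(2, -9, Pow(46, -1)))) = Mul(-1, Add(-16, Mul(2, -9, Rational(1, 46)))) = Mul(-1, Add(-16, Rational(-9, 23))) = Mul(-1, Rational(-377, 23)) = Rational(377, 23)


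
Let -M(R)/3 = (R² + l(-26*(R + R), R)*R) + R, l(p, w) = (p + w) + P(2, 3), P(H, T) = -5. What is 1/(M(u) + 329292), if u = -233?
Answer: 1/8469846 ≈ 1.1807e-7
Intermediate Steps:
l(p, w) = -5 + p + w (l(p, w) = (p + w) - 5 = -5 + p + w)
M(R) = -3*R - 3*R² - 3*R*(-5 - 51*R) (M(R) = -3*((R² + (-5 - 26*(R + R) + R)*R) + R) = -3*((R² + (-5 - 52*R + R)*R) + R) = -3*((R² + (-5 - 51*R)*R) + R) = -3*((R² + R*(-5 - 51*R)) + R) = -3*(R + R² + R*(-5 - 51*R)) = -3*R - 3*R² - 3*R*(-5 - 51*R))
1/(M(u) + 329292) = 1/(6*(-233)*(2 + 25*(-233)) + 329292) = 1/(6*(-233)*(2 - 5825) + 329292) = 1/(6*(-233)*(-5823) + 329292) = 1/(8140554 + 329292) = 1/8469846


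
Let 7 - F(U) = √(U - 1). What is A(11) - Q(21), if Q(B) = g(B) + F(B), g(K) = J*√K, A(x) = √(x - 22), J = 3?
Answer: -7 - 3*√21 + 2*√5 + I*√11 ≈ -16.276 + 3.3166*I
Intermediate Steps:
A(x) = √(-22 + x)
F(U) = 7 - √(-1 + U) (F(U) = 7 - √(U - 1) = 7 - √(-1 + U))
g(K) = 3*√K
Q(B) = 7 - √(-1 + B) + 3*√B (Q(B) = 3*√B + (7 - √(-1 + B)) = 7 - √(-1 + B) + 3*√B)
A(11) - Q(21) = √(-22 + 11) - (7 - √(-1 + 21) + 3*√21) = √(-11) - (7 - √20 + 3*√21) = I*√11 - (7 - 2*√5 + 3*√21) = I*√11 + (-7 - 3*√21 + 2*√5) = -7 - 3*√21 + 2*√5 + I*√11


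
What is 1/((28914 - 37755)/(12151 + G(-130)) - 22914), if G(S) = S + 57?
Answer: -4026/92254711 ≈ -4.3640e-5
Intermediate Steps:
G(S) = 57 + S
1/((28914 - 37755)/(12151 + G(-130)) - 22914) = 1/((28914 - 37755)/(12151 + (57 - 130)) - 22914) = 1/(-8841/(12151 - 73) - 22914) = 1/(-8841/12078 - 22914) = 1/(-8841*1/12078 - 22914) = 1/(-2947/4026 - 22914) = 1/(-92254711/4026) = -4026/92254711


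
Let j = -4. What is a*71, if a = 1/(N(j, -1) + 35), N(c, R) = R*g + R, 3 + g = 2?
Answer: 71/35 ≈ 2.0286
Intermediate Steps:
g = -1 (g = -3 + 2 = -1)
N(c, R) = 0 (N(c, R) = R*(-1) + R = -R + R = 0)
a = 1/35 (a = 1/(0 + 35) = 1/35 ≈ 0.028571)
a*71 = (1/35)*71 = 71/35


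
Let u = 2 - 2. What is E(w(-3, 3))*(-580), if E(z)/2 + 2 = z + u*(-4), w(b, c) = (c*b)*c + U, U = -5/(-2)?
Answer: 30740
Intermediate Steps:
U = 5/2 (U = -5*(-1/2) = 5/2 ≈ 2.5000)
w(b, c) = 5/2 + b*c**2 (w(b, c) = (c*b)*c + 5/2 = (b*c)*c + 5/2 = b*c**2 + 5/2 = 5/2 + b*c**2)
u = 0
E(z) = -4 + 2*z (E(z) = -4 + 2*(z + 0*(-4)) = -4 + 2*(z + 0) = -4 + 2*z)
E(w(-3, 3))*(-580) = (-4 + 2*(5/2 - 3*3**2))*(-580) = (-4 + 2*(5/2 - 3*9))*(-580) = (-4 + 2*(5/2 - 27))*(-580) = (-4 + 2*(-49/2))*(-580) = (-4 - 49)*(-580) = -53*(-580) = 30740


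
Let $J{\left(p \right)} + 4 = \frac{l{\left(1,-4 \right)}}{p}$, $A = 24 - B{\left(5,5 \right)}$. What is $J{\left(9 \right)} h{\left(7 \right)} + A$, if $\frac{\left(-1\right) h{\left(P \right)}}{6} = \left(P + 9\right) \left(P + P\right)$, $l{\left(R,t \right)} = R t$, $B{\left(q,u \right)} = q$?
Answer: $\frac{17977}{3} \approx 5992.3$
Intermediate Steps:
$h{\left(P \right)} = - 12 P \left(9 + P\right)$ ($h{\left(P \right)} = - 6 \left(P + 9\right) \left(P + P\right) = - 6 \left(9 + P\right) 2 P = - 6 \cdot 2 P \left(9 + P\right) = - 12 P \left(9 + P\right)$)
$A = 19$ ($A = 24 - 5 = 19$)
$J{\left(p \right)} = -4 - \frac{4}{p}$ ($J{\left(p \right)} = -4 + \frac{1 \left(-4\right)}{p} = -4 - \frac{4}{p}$)
$J{\left(9 \right)} h{\left(7 \right)} + A = \left(-4 - \frac{4}{9}\right) \left(\left(-12\right) 7 \left(9 + 7\right)\right) + 19 = \left(-4 - \frac{4}{9}\right) \left(\left(-12\right) 7 \cdot 16\right) + 19 = \left(-4 - \frac{4}{9}\right) \left(-1344\right) + 19 = \left(- \frac{40}{9}\right) \left(-1344\right) + 19 = \frac{17920}{3} + 19 = \frac{17977}{3}$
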